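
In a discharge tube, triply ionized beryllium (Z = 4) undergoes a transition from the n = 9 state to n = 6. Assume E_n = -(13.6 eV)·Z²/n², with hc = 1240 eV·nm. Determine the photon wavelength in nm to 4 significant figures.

369.3 nm

For Z = 4 the level energies scale as Z², so the effective Rydberg energy is 13.6 × 16 = 217.6 eV.
ΔE = 217.6 × (1/6² − 1/9²) = 217.6 × 0.01543 = 3.358 eV.
λ = hc/ΔE = 1240 / 3.358 = 369.3 nm.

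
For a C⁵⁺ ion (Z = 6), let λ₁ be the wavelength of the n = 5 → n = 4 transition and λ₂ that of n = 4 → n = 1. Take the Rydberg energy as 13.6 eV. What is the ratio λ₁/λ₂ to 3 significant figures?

λ ∝ 1/ΔE ∝ 1/(1/n_f² − 1/n_i²), and the Z² and hc factors cancel in the ratio.
λ₁/λ₂ = (1/1² − 1/4²)/(1/4² − 1/5²) = 0.9375/0.02250 = 41.7.

41.7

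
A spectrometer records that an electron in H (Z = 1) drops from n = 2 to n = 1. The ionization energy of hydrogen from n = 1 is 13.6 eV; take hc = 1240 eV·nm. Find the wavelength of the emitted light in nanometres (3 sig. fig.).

122 nm

ΔE = 13.60 × (1/1² − 1/2²) = 13.60 × 0.7500 = 10.20 eV.
λ = hc/ΔE = 1240 / 10.20 = 122 nm.
This line belongs to the Lyman series.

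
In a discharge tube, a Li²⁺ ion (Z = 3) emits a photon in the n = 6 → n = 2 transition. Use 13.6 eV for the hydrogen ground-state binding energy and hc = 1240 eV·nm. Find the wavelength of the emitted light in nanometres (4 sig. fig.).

For Z = 3 the level energies scale as Z², so the effective Rydberg energy is 13.6 × 9 = 122.4 eV.
ΔE = 122.4 × (1/2² − 1/6²) = 122.4 × 0.2222 = 27.20 eV.
λ = hc/ΔE = 1240 / 27.20 = 45.59 nm.

45.59 nm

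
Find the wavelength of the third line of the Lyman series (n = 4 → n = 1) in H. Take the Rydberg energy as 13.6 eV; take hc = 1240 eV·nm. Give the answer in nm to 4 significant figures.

The Lyman series terminates on n_f = 1; the third line has n_i = 1+3 = 4.
ΔE = 13.60 × (1/1² − 1/4²) = 12.75 eV.
λ = 1240 / 12.75 = 97.25 nm.

97.25 nm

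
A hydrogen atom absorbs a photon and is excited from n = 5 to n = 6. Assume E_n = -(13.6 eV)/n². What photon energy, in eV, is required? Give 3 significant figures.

0.166 eV

E_6 = −13.60/36 = −0.3778 eV and E_5 = −13.60/25 = −0.5440 eV.
The photon energy is |E_6 − E_5| = 0.166 eV.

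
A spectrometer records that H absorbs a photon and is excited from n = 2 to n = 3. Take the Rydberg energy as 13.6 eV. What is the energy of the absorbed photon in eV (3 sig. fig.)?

E_3 = −13.60/9 = −1.511 eV and E_2 = −13.60/4 = −3.400 eV.
The photon energy is |E_3 − E_2| = 1.89 eV.

1.89 eV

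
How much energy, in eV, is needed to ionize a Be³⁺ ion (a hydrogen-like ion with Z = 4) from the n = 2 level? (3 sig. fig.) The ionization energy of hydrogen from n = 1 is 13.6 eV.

E_n = −13.6 Z²/n² = −217.6/n² eV for Z = 4.
E_2 = −217.6/4 = −54.4 eV, so ionization (to E = 0) requires 54.4 eV.

54.4 eV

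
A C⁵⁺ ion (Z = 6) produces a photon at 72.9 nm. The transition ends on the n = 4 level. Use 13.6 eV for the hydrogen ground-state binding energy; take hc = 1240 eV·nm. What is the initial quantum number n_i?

n_i = 6

The photon energy is ΔE = hc/λ = 1240 / 72.9 = 17.01 eV.
With Z = 6, ΔE = 489.6 × (1/n_f² − 1/n_i²), so 1/n_f² − 1/n_i² = 0.03474.
With n_f = 4: 1/n_i² = 1/16 − 0.03474 = 0.02776, so n_i ≈ 6.00.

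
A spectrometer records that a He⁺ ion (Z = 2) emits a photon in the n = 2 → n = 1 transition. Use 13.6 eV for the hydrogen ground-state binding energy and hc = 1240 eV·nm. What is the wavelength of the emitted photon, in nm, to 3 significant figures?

30.4 nm

For Z = 2 the level energies scale as Z², so the effective Rydberg energy is 13.6 × 4 = 54.40 eV.
ΔE = 54.40 × (1/1² − 1/2²) = 54.40 × 0.7500 = 40.80 eV.
λ = hc/ΔE = 1240 / 40.80 = 30.4 nm.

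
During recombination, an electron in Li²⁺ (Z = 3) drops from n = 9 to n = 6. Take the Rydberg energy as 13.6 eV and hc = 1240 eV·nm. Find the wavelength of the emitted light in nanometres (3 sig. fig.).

For Z = 3 the level energies scale as Z², so the effective Rydberg energy is 13.6 × 9 = 122.4 eV.
ΔE = 122.4 × (1/6² − 1/9²) = 122.4 × 0.01543 = 1.889 eV.
λ = hc/ΔE = 1240 / 1.889 = 656 nm.

656 nm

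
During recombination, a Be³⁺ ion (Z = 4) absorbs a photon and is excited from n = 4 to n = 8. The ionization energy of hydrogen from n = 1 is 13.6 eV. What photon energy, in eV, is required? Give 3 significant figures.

The Bohr energies scale as Z², so for Z = 4: E_n = −217.6/n² eV.
E_8 = −217.6/64 = −3.400 eV and E_4 = −217.6/16 = −13.60 eV.
The photon energy is |E_8 − E_4| = 10.2 eV.

10.2 eV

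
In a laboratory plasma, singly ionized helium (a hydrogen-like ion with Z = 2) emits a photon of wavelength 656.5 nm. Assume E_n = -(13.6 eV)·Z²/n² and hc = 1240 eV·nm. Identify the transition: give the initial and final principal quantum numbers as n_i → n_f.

n_i = 6, n_f = 4

The photon energy is ΔE = hc/λ = 1240 / 656.5 = 1.889 eV.
With Z = 2, ΔE = 54.40 × (1/n_f² − 1/n_i²), so 1/n_f² − 1/n_i² = 0.03472.
Trying n_f = 4 gives 1/n_i² = 0.02778, i.e. n_i ≈ 6; this pair matches.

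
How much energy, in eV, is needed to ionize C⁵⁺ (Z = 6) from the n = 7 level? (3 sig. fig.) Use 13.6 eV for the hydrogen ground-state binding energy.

9.99 eV

E_n = −13.6 Z²/n² = −489.6/n² eV for Z = 6.
E_7 = −489.6/49 = −9.99 eV, so ionization (to E = 0) requires 9.99 eV.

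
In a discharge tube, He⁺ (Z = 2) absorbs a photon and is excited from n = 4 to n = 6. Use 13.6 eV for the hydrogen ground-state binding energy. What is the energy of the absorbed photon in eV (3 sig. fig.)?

1.89 eV

The Bohr energies scale as Z², so for Z = 2: E_n = −54.40/n² eV.
E_6 = −54.40/36 = −1.511 eV and E_4 = −54.40/16 = −3.400 eV.
The photon energy is |E_6 − E_4| = 1.89 eV.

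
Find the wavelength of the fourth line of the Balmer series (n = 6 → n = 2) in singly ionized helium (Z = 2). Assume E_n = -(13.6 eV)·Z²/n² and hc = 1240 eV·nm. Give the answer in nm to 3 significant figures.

103 nm

The Balmer series terminates on n_f = 2; the fourth line has n_i = 2+4 = 6.
ΔE = 54.40 × (1/2² − 1/6²) = 12.09 eV.
λ = 1240 / 12.09 = 103 nm.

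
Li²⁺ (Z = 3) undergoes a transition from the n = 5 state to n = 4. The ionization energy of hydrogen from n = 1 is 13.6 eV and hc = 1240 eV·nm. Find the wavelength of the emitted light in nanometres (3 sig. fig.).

For Z = 3 the level energies scale as Z², so the effective Rydberg energy is 13.6 × 9 = 122.4 eV.
ΔE = 122.4 × (1/4² − 1/5²) = 122.4 × 0.02250 = 2.754 eV.
λ = hc/ΔE = 1240 / 2.754 = 450 nm.

450 nm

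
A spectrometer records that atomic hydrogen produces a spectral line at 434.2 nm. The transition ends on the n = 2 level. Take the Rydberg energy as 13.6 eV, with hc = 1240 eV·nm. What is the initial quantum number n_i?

The photon energy is ΔE = hc/λ = 1240 / 434.2 = 2.856 eV.
With Z = 1, ΔE = 13.60 × (1/n_f² − 1/n_i²), so 1/n_f² − 1/n_i² = 0.2100.
With n_f = 2: 1/n_i² = 1/4 − 0.2100 = 0.04001, so n_i ≈ 5.00.

n_i = 5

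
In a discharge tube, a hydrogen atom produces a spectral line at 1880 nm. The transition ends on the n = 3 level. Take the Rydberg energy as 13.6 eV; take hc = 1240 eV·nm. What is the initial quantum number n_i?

The photon energy is ΔE = hc/λ = 1240 / 1880 = 0.6596 eV.
With Z = 1, ΔE = 13.60 × (1/n_f² − 1/n_i²), so 1/n_f² − 1/n_i² = 0.04850.
With n_f = 3: 1/n_i² = 1/9 − 0.04850 = 0.06261, so n_i ≈ 4.00.

n_i = 4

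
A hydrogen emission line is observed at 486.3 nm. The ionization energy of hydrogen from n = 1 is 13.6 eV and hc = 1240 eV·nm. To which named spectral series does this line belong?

Balmer

ΔE = 1240/486.3 = 2.550 eV.
This matches 13.6 × (1/2² − 1/4²), so n_f = 2: the Balmer series.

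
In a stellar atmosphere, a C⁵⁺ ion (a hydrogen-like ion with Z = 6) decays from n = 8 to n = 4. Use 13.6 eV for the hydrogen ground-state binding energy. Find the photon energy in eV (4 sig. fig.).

The Bohr energies scale as Z², so for Z = 6: E_n = −489.6/n² eV.
E_8 = −489.6/64 = −7.650 eV and E_4 = −489.6/16 = −30.60 eV.
The photon energy is |E_8 − E_4| = 22.95 eV.

22.95 eV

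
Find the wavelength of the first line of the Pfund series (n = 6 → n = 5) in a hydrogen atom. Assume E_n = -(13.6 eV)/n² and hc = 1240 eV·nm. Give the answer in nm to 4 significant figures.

7460 nm

The Pfund series terminates on n_f = 5; the first line has n_i = 5+1 = 6.
ΔE = 13.60 × (1/5² − 1/6²) = 0.1662 eV.
λ = 1240 / 0.1662 = 7460 nm.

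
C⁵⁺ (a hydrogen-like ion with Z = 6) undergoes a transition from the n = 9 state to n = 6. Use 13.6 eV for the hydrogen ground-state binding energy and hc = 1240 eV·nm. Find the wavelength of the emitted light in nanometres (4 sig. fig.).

164.1 nm

For Z = 6 the level energies scale as Z², so the effective Rydberg energy is 13.6 × 36 = 489.6 eV.
ΔE = 489.6 × (1/6² − 1/9²) = 489.6 × 0.01543 = 7.556 eV.
λ = hc/ΔE = 1240 / 7.556 = 164.1 nm.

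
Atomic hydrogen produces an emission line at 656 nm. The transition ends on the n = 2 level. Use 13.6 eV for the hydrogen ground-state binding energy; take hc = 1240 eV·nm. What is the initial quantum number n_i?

The photon energy is ΔE = hc/λ = 1240 / 656 = 1.890 eV.
With Z = 1, ΔE = 13.60 × (1/n_f² − 1/n_i²), so 1/n_f² − 1/n_i² = 0.1390.
With n_f = 2: 1/n_i² = 1/4 − 0.1390 = 0.1110, so n_i ≈ 3.00.

n_i = 3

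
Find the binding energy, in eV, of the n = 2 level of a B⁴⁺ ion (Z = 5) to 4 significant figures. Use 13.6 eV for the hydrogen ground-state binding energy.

85.00 eV

E_n = −13.6 Z²/n² = −340.0/n² eV for Z = 5.
E_2 = −340.0/4 = −85.00 eV, so ionization (to E = 0) requires 85.00 eV.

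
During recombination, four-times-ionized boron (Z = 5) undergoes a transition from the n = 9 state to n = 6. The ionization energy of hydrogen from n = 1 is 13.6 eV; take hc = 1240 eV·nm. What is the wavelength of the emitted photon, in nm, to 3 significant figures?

236 nm

For Z = 5 the level energies scale as Z², so the effective Rydberg energy is 13.6 × 25 = 340.0 eV.
ΔE = 340.0 × (1/6² − 1/9²) = 340.0 × 0.01543 = 5.247 eV.
λ = hc/ΔE = 1240 / 5.247 = 236 nm.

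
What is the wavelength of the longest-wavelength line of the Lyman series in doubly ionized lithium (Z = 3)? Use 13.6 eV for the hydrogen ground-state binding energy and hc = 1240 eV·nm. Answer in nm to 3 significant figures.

The Lyman series terminates on n_f = 1; the first line has n_i = 1+1 = 2.
ΔE = 122.4 × (1/1² − 1/2²) = 91.80 eV.
λ = 1240 / 91.80 = 13.5 nm.

13.5 nm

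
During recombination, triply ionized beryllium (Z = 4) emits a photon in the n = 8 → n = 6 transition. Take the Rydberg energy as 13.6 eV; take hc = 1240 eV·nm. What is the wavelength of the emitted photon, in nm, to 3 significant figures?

469 nm

For Z = 4 the level energies scale as Z², so the effective Rydberg energy is 13.6 × 16 = 217.6 eV.
ΔE = 217.6 × (1/6² − 1/8²) = 217.6 × 0.01215 = 2.644 eV.
λ = hc/ΔE = 1240 / 2.644 = 469 nm.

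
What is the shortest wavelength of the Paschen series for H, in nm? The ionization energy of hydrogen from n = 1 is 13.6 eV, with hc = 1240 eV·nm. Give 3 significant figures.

The Paschen series has lower level n_f = 3; the series limit corresponds to n_i → ∞.
ΔE_max = 13.6 × 1 / 3² = 1.511 eV.
λ_min = 1240 / 1.511 = 821 nm.

821 nm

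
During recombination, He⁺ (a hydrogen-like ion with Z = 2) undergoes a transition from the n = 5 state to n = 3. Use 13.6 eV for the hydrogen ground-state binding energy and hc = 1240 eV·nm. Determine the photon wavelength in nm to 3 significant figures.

For Z = 2 the level energies scale as Z², so the effective Rydberg energy is 13.6 × 4 = 54.40 eV.
ΔE = 54.40 × (1/3² − 1/5²) = 54.40 × 0.07111 = 3.868 eV.
λ = hc/ΔE = 1240 / 3.868 = 321 nm.

321 nm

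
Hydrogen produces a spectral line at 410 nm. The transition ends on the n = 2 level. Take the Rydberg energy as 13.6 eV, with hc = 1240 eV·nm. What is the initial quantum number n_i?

n_i = 6

The photon energy is ΔE = hc/λ = 1240 / 410 = 3.024 eV.
With Z = 1, ΔE = 13.60 × (1/n_f² − 1/n_i²), so 1/n_f² − 1/n_i² = 0.2224.
With n_f = 2: 1/n_i² = 1/4 − 0.2224 = 0.02762, so n_i ≈ 6.02.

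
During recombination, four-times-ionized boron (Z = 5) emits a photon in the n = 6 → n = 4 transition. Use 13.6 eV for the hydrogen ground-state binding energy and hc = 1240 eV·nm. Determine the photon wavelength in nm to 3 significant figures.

For Z = 5 the level energies scale as Z², so the effective Rydberg energy is 13.6 × 25 = 340.0 eV.
ΔE = 340.0 × (1/4² − 1/6²) = 340.0 × 0.03472 = 11.81 eV.
λ = hc/ΔE = 1240 / 11.81 = 105 nm.

105 nm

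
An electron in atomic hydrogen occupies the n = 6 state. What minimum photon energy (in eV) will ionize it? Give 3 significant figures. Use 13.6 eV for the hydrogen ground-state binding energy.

0.378 eV

E_6 = −13.60/36 = −0.378 eV, so ionization (to E = 0) requires 0.378 eV.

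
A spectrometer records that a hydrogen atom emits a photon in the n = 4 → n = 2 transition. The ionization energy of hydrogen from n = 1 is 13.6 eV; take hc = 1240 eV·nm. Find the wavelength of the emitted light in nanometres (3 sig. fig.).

ΔE = 13.60 × (1/2² − 1/4²) = 13.60 × 0.1875 = 2.550 eV.
λ = hc/ΔE = 1240 / 2.550 = 486 nm.
This line belongs to the Balmer series.

486 nm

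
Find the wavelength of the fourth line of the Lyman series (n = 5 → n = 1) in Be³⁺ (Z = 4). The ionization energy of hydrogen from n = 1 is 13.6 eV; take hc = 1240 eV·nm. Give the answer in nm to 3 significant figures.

5.94 nm

The Lyman series terminates on n_f = 1; the fourth line has n_i = 1+4 = 5.
ΔE = 217.6 × (1/1² − 1/5²) = 208.9 eV.
λ = 1240 / 208.9 = 5.94 nm.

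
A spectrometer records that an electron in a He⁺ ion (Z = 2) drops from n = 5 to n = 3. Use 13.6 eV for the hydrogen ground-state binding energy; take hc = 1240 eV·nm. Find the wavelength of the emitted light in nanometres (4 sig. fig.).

320.5 nm

For Z = 2 the level energies scale as Z², so the effective Rydberg energy is 13.6 × 4 = 54.40 eV.
ΔE = 54.40 × (1/3² − 1/5²) = 54.40 × 0.07111 = 3.868 eV.
λ = hc/ΔE = 1240 / 3.868 = 320.5 nm.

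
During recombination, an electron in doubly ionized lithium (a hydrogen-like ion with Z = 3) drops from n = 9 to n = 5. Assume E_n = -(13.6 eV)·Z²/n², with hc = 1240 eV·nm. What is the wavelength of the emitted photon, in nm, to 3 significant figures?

366 nm

For Z = 3 the level energies scale as Z², so the effective Rydberg energy is 13.6 × 9 = 122.4 eV.
ΔE = 122.4 × (1/5² − 1/9²) = 122.4 × 0.02765 = 3.385 eV.
λ = hc/ΔE = 1240 / 3.385 = 366 nm.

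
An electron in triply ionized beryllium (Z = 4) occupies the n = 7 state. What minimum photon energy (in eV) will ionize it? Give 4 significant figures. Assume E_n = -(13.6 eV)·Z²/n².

4.441 eV

E_n = −13.6 Z²/n² = −217.6/n² eV for Z = 4.
E_7 = −217.6/49 = −4.441 eV, so ionization (to E = 0) requires 4.441 eV.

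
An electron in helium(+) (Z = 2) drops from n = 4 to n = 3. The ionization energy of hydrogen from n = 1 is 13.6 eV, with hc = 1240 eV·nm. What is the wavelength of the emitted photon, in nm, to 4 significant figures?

For Z = 2 the level energies scale as Z², so the effective Rydberg energy is 13.6 × 4 = 54.40 eV.
ΔE = 54.40 × (1/3² − 1/4²) = 54.40 × 0.04861 = 2.644 eV.
λ = hc/ΔE = 1240 / 2.644 = 468.9 nm.

468.9 nm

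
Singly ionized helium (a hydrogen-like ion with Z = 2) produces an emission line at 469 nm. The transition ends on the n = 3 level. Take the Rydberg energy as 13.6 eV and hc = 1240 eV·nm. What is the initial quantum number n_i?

n_i = 4

The photon energy is ΔE = hc/λ = 1240 / 469 = 2.644 eV.
With Z = 2, ΔE = 54.40 × (1/n_f² − 1/n_i²), so 1/n_f² − 1/n_i² = 0.04860.
With n_f = 3: 1/n_i² = 1/9 − 0.04860 = 0.06251, so n_i ≈ 4.00.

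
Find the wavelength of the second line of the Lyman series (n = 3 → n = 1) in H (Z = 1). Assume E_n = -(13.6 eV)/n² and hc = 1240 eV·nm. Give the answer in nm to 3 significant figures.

103 nm

The Lyman series terminates on n_f = 1; the second line has n_i = 1+2 = 3.
ΔE = 13.60 × (1/1² − 1/3²) = 12.09 eV.
λ = 1240 / 12.09 = 103 nm.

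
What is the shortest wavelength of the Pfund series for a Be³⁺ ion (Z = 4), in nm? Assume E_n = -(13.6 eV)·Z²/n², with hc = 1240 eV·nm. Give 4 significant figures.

142.5 nm

The Pfund series has lower level n_f = 5; the series limit corresponds to n_i → ∞.
ΔE_max = 13.6 × 16 / 5² = 8.704 eV.
λ_min = 1240 / 8.704 = 142.5 nm.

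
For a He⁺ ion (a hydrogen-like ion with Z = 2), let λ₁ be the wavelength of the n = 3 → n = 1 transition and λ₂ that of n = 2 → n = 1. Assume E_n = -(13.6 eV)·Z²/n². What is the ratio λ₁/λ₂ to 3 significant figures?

0.844

λ ∝ 1/ΔE ∝ 1/(1/n_f² − 1/n_i²), and the Z² and hc factors cancel in the ratio.
λ₁/λ₂ = (1/1² − 1/2²)/(1/1² − 1/3²) = 0.7500/0.8889 = 0.844.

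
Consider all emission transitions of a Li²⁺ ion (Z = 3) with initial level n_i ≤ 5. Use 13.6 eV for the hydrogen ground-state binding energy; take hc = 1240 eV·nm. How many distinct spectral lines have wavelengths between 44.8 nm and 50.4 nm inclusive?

Enumerate all n_i → n_f pairs with 1 ≤ n_f < n_i ≤ 5 and compute λ = 1240 / [13.6·9·(1/n_f² − 1/n_i²)].
Lines falling in [44.8, 50.4] nm: 5→2 (48.24 nm).

1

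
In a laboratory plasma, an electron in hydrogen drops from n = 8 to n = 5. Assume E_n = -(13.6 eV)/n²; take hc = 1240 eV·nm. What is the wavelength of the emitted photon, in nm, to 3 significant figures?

ΔE = 13.60 × (1/5² − 1/8²) = 13.60 × 0.02438 = 0.3315 eV.
λ = hc/ΔE = 1240 / 0.3315 = 3740 nm.
This line belongs to the Pfund series.

3740 nm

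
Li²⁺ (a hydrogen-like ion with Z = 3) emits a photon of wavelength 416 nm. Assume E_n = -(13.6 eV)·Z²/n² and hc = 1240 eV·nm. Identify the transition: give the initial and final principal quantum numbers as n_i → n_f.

n_i = 8, n_f = 5

The photon energy is ΔE = hc/λ = 1240 / 416 = 2.981 eV.
With Z = 3, ΔE = 122.4 × (1/n_f² − 1/n_i²), so 1/n_f² − 1/n_i² = 0.02435.
Trying n_f = 5 gives 1/n_i² = 0.01565, i.e. n_i ≈ 8; this pair matches.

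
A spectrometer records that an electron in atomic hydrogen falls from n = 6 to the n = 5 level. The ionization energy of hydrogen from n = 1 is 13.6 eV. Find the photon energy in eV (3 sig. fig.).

0.166 eV

E_6 = −13.60/36 = −0.3778 eV and E_5 = −13.60/25 = −0.5440 eV.
The photon energy is |E_6 − E_5| = 0.166 eV.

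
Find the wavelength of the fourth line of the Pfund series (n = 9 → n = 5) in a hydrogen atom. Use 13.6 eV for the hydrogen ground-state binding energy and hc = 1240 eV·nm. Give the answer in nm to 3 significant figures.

The Pfund series terminates on n_f = 5; the fourth line has n_i = 5+4 = 9.
ΔE = 13.60 × (1/5² − 1/9²) = 0.3761 eV.
λ = 1240 / 0.3761 = 3300 nm.

3300 nm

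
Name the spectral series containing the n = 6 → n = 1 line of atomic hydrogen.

Lyman

The series is set by the lower level: n_f = 1 is the Lyman series.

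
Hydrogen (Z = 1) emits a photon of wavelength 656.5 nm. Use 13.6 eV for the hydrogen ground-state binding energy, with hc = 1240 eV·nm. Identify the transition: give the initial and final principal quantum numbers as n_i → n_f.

The photon energy is ΔE = hc/λ = 1240 / 656.5 = 1.889 eV.
With Z = 1, ΔE = 13.60 × (1/n_f² − 1/n_i²), so 1/n_f² − 1/n_i² = 0.1389.
Trying n_f = 2 gives 1/n_i² = 0.1111, i.e. n_i ≈ 3; this pair matches.

n_i = 3, n_f = 2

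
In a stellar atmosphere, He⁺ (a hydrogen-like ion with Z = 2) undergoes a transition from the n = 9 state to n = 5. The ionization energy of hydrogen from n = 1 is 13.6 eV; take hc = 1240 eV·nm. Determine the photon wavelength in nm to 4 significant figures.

824.3 nm

For Z = 2 the level energies scale as Z², so the effective Rydberg energy is 13.6 × 4 = 54.40 eV.
ΔE = 54.40 × (1/5² − 1/9²) = 54.40 × 0.02765 = 1.504 eV.
λ = hc/ΔE = 1240 / 1.504 = 824.3 nm.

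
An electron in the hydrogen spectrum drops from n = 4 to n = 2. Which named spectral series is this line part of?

The series is set by the lower level: n_f = 2 is the Balmer series.

Balmer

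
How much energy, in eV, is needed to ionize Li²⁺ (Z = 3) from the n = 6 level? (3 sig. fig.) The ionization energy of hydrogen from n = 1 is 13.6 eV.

3.40 eV

E_n = −13.6 Z²/n² = −122.4/n² eV for Z = 3.
E_6 = −122.4/36 = −3.40 eV, so ionization (to E = 0) requires 3.40 eV.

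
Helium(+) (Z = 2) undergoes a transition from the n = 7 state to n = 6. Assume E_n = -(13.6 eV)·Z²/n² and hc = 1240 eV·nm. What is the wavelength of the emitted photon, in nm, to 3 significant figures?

For Z = 2 the level energies scale as Z², so the effective Rydberg energy is 13.6 × 4 = 54.40 eV.
ΔE = 54.40 × (1/6² − 1/7²) = 54.40 × 0.007370 = 0.4009 eV.
λ = hc/ΔE = 1240 / 0.4009 = 3090 nm.

3090 nm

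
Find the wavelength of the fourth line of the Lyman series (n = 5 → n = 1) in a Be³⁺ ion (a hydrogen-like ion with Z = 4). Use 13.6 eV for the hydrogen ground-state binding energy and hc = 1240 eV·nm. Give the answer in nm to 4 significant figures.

The Lyman series terminates on n_f = 1; the fourth line has n_i = 1+4 = 5.
ΔE = 217.6 × (1/1² − 1/5²) = 208.9 eV.
λ = 1240 / 208.9 = 5.936 nm.

5.936 nm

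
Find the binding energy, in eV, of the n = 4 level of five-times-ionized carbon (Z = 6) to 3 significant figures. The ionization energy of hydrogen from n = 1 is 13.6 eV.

E_n = −13.6 Z²/n² = −489.6/n² eV for Z = 6.
E_4 = −489.6/16 = −30.6 eV, so ionization (to E = 0) requires 30.6 eV.

30.6 eV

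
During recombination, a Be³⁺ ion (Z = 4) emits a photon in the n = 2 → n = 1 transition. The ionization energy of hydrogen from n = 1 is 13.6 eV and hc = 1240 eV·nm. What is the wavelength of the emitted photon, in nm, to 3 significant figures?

7.60 nm

For Z = 4 the level energies scale as Z², so the effective Rydberg energy is 13.6 × 16 = 217.6 eV.
ΔE = 217.6 × (1/1² − 1/2²) = 217.6 × 0.7500 = 163.2 eV.
λ = hc/ΔE = 1240 / 163.2 = 7.60 nm.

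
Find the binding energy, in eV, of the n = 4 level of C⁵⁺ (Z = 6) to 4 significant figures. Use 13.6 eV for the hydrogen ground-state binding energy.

E_n = −13.6 Z²/n² = −489.6/n² eV for Z = 6.
E_4 = −489.6/16 = −30.60 eV, so ionization (to E = 0) requires 30.60 eV.

30.60 eV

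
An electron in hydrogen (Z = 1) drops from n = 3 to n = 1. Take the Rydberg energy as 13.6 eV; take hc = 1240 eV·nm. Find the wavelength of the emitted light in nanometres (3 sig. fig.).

ΔE = 13.60 × (1/1² − 1/3²) = 13.60 × 0.8889 = 12.09 eV.
λ = hc/ΔE = 1240 / 12.09 = 103 nm.

103 nm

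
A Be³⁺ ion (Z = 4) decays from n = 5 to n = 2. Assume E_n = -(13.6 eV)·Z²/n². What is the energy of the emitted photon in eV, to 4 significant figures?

The Bohr energies scale as Z², so for Z = 4: E_n = −217.6/n² eV.
E_5 = −217.6/25 = −8.704 eV and E_2 = −217.6/4 = −54.40 eV.
The photon energy is |E_5 − E_2| = 45.70 eV.

45.70 eV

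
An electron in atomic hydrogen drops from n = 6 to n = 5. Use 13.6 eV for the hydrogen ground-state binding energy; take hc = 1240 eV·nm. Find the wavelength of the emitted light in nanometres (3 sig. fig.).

ΔE = 13.60 × (1/5² − 1/6²) = 13.60 × 0.01222 = 0.1662 eV.
λ = hc/ΔE = 1240 / 0.1662 = 7460 nm.
This line belongs to the Pfund series.

7460 nm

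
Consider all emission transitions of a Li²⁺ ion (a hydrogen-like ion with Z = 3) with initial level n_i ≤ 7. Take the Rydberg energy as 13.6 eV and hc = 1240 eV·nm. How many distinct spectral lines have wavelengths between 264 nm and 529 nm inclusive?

Enumerate all n_i → n_f pairs with 1 ≤ n_f < n_i ≤ 7 and compute λ = 1240 / [13.6·9·(1/n_f² − 1/n_i²)].
Lines falling in [264, 529] nm: 6→4 (291.8 nm), 5→4 (450.3 nm), 7→5 (517.1 nm).

3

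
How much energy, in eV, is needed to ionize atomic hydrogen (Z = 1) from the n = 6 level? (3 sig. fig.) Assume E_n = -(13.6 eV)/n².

0.378 eV

E_6 = −13.60/36 = −0.378 eV, so ionization (to E = 0) requires 0.378 eV.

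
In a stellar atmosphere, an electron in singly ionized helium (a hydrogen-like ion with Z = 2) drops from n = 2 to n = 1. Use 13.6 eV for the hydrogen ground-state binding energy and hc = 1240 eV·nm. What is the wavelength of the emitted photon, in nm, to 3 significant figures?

For Z = 2 the level energies scale as Z², so the effective Rydberg energy is 13.6 × 4 = 54.40 eV.
ΔE = 54.40 × (1/1² − 1/2²) = 54.40 × 0.7500 = 40.80 eV.
λ = hc/ΔE = 1240 / 40.80 = 30.4 nm.

30.4 nm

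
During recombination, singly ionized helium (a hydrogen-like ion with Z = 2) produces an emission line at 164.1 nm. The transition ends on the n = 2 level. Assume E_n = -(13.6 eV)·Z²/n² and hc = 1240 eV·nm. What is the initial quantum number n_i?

The photon energy is ΔE = hc/λ = 1240 / 164.1 = 7.556 eV.
With Z = 2, ΔE = 54.40 × (1/n_f² − 1/n_i²), so 1/n_f² − 1/n_i² = 0.1389.
With n_f = 2: 1/n_i² = 1/4 − 0.1389 = 0.1111, so n_i ≈ 3.00.

n_i = 3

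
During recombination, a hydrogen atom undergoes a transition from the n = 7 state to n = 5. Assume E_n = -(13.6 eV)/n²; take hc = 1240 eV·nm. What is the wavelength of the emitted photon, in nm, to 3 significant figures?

4650 nm

ΔE = 13.60 × (1/5² − 1/7²) = 13.60 × 0.01959 = 0.2664 eV.
λ = hc/ΔE = 1240 / 0.2664 = 4650 nm.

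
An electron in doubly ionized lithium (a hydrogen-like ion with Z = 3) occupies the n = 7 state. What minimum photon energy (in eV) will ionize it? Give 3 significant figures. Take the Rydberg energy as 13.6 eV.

2.50 eV

E_n = −13.6 Z²/n² = −122.4/n² eV for Z = 3.
E_7 = −122.4/49 = −2.50 eV, so ionization (to E = 0) requires 2.50 eV.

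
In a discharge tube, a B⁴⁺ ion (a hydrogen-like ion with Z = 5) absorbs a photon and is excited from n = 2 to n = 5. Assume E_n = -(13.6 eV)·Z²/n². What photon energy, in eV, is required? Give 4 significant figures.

71.40 eV

The Bohr energies scale as Z², so for Z = 5: E_n = −340.0/n² eV.
E_5 = −340.0/25 = −13.60 eV and E_2 = −340.0/4 = −85.00 eV.
The photon energy is |E_5 − E_2| = 71.40 eV.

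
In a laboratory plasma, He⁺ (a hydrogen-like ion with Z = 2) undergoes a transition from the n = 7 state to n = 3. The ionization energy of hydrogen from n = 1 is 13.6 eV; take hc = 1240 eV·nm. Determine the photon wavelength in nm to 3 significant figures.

For Z = 2 the level energies scale as Z², so the effective Rydberg energy is 13.6 × 4 = 54.40 eV.
ΔE = 54.40 × (1/3² − 1/7²) = 54.40 × 0.09070 = 4.934 eV.
λ = hc/ΔE = 1240 / 4.934 = 251 nm.

251 nm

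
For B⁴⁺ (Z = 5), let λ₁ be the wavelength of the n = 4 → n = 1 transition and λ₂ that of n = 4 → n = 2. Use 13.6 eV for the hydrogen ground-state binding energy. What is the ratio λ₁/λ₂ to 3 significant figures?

0.200

λ ∝ 1/ΔE ∝ 1/(1/n_f² − 1/n_i²), and the Z² and hc factors cancel in the ratio.
λ₁/λ₂ = (1/2² − 1/4²)/(1/1² − 1/4²) = 0.1875/0.9375 = 0.200.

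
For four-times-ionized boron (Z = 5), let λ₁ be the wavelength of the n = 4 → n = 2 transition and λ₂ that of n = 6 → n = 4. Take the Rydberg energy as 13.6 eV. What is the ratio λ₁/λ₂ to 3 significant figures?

λ ∝ 1/ΔE ∝ 1/(1/n_f² − 1/n_i²), and the Z² and hc factors cancel in the ratio.
λ₁/λ₂ = (1/4² − 1/6²)/(1/2² − 1/4²) = 0.03472/0.1875 = 0.185.

0.185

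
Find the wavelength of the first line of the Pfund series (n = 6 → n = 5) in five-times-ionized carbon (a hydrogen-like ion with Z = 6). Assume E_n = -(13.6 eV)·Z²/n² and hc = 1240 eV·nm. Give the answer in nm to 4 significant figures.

207.2 nm

The Pfund series terminates on n_f = 5; the first line has n_i = 5+1 = 6.
ΔE = 489.6 × (1/5² − 1/6²) = 5.984 eV.
λ = 1240 / 5.984 = 207.2 nm.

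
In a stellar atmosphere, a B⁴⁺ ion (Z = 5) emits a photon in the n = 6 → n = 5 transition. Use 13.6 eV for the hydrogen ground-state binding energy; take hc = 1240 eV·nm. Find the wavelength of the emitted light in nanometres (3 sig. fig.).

298 nm

For Z = 5 the level energies scale as Z², so the effective Rydberg energy is 13.6 × 25 = 340.0 eV.
ΔE = 340.0 × (1/5² − 1/6²) = 340.0 × 0.01222 = 4.156 eV.
λ = hc/ΔE = 1240 / 4.156 = 298 nm.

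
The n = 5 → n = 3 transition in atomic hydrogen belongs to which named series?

Paschen

The series is set by the lower level: n_f = 3 is the Paschen series.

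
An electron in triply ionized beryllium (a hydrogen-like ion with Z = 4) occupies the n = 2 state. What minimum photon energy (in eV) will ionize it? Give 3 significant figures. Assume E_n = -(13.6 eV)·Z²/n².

E_n = −13.6 Z²/n² = −217.6/n² eV for Z = 4.
E_2 = −217.6/4 = −54.4 eV, so ionization (to E = 0) requires 54.4 eV.

54.4 eV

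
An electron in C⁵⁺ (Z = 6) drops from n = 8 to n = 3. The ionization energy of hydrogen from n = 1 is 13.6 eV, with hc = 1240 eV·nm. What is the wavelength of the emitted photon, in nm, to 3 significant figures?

For Z = 6 the level energies scale as Z², so the effective Rydberg energy is 13.6 × 36 = 489.6 eV.
ΔE = 489.6 × (1/3² − 1/8²) = 489.6 × 0.09549 = 46.75 eV.
λ = hc/ΔE = 1240 / 46.75 = 26.5 nm.

26.5 nm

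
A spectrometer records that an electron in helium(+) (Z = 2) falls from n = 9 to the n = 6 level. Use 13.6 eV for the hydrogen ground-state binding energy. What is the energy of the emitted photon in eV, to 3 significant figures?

The Bohr energies scale as Z², so for Z = 2: E_n = −54.40/n² eV.
E_9 = −54.40/81 = −0.6716 eV and E_6 = −54.40/36 = −1.511 eV.
The photon energy is |E_9 − E_6| = 0.840 eV.

0.840 eV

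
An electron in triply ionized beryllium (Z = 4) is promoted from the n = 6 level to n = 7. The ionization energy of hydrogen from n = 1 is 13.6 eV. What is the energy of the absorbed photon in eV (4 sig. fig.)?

1.604 eV

The Bohr energies scale as Z², so for Z = 4: E_n = −217.6/n² eV.
E_7 = −217.6/49 = −4.441 eV and E_6 = −217.6/36 = −6.044 eV.
The photon energy is |E_7 − E_6| = 1.604 eV.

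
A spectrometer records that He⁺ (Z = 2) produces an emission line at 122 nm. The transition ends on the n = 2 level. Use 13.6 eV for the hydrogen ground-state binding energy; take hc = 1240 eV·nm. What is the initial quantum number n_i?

n_i = 4

The photon energy is ΔE = hc/λ = 1240 / 122 = 10.16 eV.
With Z = 2, ΔE = 54.40 × (1/n_f² − 1/n_i²), so 1/n_f² − 1/n_i² = 0.1868.
With n_f = 2: 1/n_i² = 1/4 − 0.1868 = 0.06316, so n_i ≈ 3.98.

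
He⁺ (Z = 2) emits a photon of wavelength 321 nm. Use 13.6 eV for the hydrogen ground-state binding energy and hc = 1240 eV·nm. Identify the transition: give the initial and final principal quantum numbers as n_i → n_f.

The photon energy is ΔE = hc/λ = 1240 / 321 = 3.863 eV.
With Z = 2, ΔE = 54.40 × (1/n_f² − 1/n_i²), so 1/n_f² − 1/n_i² = 0.07101.
Trying n_f = 3 gives 1/n_i² = 0.04010, i.e. n_i ≈ 5; this pair matches.

n_i = 5, n_f = 3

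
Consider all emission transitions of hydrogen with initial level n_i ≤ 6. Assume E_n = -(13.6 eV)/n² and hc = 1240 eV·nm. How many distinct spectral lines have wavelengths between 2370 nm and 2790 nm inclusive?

1

Enumerate all n_i → n_f pairs with 1 ≤ n_f < n_i ≤ 6 and compute λ = 1240 / [13.6·1·(1/n_f² − 1/n_i²)].
Lines falling in [2370, 2790] nm: 6→4 (2626 nm).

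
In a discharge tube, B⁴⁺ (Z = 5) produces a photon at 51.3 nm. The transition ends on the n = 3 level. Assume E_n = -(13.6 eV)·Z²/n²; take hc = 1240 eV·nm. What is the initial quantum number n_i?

The photon energy is ΔE = hc/λ = 1240 / 51.3 = 24.17 eV.
With Z = 5, ΔE = 340.0 × (1/n_f² − 1/n_i²), so 1/n_f² − 1/n_i² = 0.07109.
With n_f = 3: 1/n_i² = 1/9 − 0.07109 = 0.04002, so n_i ≈ 5.00.

n_i = 5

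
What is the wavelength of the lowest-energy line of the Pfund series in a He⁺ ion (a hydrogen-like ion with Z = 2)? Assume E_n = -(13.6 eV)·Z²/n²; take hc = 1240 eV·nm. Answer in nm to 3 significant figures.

The Pfund series terminates on n_f = 5; the first line has n_i = 5+1 = 6.
ΔE = 54.40 × (1/5² − 1/6²) = 0.6649 eV.
λ = 1240 / 0.6649 = 1860 nm.

1860 nm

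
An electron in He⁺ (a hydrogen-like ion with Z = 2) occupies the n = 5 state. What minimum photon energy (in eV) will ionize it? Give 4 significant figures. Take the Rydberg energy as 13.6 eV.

E_n = −13.6 Z²/n² = −54.40/n² eV for Z = 2.
E_5 = −54.40/25 = −2.176 eV, so ionization (to E = 0) requires 2.176 eV.

2.176 eV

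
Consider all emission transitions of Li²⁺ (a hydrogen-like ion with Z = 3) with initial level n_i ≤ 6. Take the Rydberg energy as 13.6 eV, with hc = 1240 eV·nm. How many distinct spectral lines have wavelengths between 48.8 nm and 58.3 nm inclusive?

1

Enumerate all n_i → n_f pairs with 1 ≤ n_f < n_i ≤ 6 and compute λ = 1240 / [13.6·9·(1/n_f² − 1/n_i²)].
Lines falling in [48.8, 58.3] nm: 4→2 (54.03 nm).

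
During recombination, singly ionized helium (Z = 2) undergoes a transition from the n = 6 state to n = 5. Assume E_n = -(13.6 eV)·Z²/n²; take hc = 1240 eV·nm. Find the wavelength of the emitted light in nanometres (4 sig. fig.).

1865 nm

For Z = 2 the level energies scale as Z², so the effective Rydberg energy is 13.6 × 4 = 54.40 eV.
ΔE = 54.40 × (1/5² − 1/6²) = 54.40 × 0.01222 = 0.6649 eV.
λ = hc/ΔE = 1240 / 0.6649 = 1865 nm.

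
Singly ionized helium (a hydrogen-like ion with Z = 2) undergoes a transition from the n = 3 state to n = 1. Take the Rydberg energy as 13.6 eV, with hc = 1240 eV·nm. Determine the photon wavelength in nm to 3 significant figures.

25.6 nm

For Z = 2 the level energies scale as Z², so the effective Rydberg energy is 13.6 × 4 = 54.40 eV.
ΔE = 54.40 × (1/1² − 1/3²) = 54.40 × 0.8889 = 48.36 eV.
λ = hc/ΔE = 1240 / 48.36 = 25.6 nm.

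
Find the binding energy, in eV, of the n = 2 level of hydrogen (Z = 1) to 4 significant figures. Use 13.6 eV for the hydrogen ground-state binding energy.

E_2 = −13.60/4 = −3.400 eV, so ionization (to E = 0) requires 3.400 eV.

3.400 eV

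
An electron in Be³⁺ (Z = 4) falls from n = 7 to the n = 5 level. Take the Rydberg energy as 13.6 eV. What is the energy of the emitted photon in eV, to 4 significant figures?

4.263 eV

The Bohr energies scale as Z², so for Z = 4: E_n = −217.6/n² eV.
E_7 = −217.6/49 = −4.441 eV and E_5 = −217.6/25 = −8.704 eV.
The photon energy is |E_7 − E_5| = 4.263 eV.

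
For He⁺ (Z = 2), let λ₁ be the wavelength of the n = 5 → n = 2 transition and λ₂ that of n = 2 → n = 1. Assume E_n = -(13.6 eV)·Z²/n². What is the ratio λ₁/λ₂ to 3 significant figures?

3.57

λ ∝ 1/ΔE ∝ 1/(1/n_f² − 1/n_i²), and the Z² and hc factors cancel in the ratio.
λ₁/λ₂ = (1/1² − 1/2²)/(1/2² − 1/5²) = 0.7500/0.2100 = 3.57.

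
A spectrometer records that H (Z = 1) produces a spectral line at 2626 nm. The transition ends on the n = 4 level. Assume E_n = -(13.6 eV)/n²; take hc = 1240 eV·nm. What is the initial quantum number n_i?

The photon energy is ΔE = hc/λ = 1240 / 2626 = 0.4722 eV.
With Z = 1, ΔE = 13.60 × (1/n_f² − 1/n_i²), so 1/n_f² − 1/n_i² = 0.03472.
With n_f = 4: 1/n_i² = 1/16 − 0.03472 = 0.02778, so n_i ≈ 6.00.

n_i = 6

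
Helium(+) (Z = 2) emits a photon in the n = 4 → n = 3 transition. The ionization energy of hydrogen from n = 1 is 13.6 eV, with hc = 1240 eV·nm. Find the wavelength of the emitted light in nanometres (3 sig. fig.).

469 nm

For Z = 2 the level energies scale as Z², so the effective Rydberg energy is 13.6 × 4 = 54.40 eV.
ΔE = 54.40 × (1/3² − 1/4²) = 54.40 × 0.04861 = 2.644 eV.
λ = hc/ΔE = 1240 / 2.644 = 469 nm.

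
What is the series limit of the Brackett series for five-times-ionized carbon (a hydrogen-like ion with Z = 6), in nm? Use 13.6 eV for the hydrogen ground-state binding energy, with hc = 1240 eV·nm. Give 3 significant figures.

40.5 nm

The Brackett series has lower level n_f = 4; the series limit corresponds to n_i → ∞.
ΔE_max = 13.6 × 36 / 4² = 30.60 eV.
λ_min = 1240 / 30.60 = 40.5 nm.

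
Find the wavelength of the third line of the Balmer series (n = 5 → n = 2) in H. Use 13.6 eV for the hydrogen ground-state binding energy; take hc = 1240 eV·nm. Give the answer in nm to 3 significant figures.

434 nm

The Balmer series terminates on n_f = 2; the third line has n_i = 2+3 = 5.
ΔE = 13.60 × (1/2² − 1/5²) = 2.856 eV.
λ = 1240 / 2.856 = 434 nm.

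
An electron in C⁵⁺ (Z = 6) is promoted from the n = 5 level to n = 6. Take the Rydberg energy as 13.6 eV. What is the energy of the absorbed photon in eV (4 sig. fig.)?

5.984 eV

The Bohr energies scale as Z², so for Z = 6: E_n = −489.6/n² eV.
E_6 = −489.6/36 = −13.60 eV and E_5 = −489.6/25 = −19.58 eV.
The photon energy is |E_6 − E_5| = 5.984 eV.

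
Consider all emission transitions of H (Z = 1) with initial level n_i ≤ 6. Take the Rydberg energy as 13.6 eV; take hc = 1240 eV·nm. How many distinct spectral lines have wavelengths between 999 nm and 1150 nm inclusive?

1

Enumerate all n_i → n_f pairs with 1 ≤ n_f < n_i ≤ 6 and compute λ = 1240 / [13.6·1·(1/n_f² − 1/n_i²)].
Lines falling in [999, 1150] nm: 6→3 (1094 nm).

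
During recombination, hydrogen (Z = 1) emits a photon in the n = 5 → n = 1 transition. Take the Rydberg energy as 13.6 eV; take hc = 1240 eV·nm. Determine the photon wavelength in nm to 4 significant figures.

ΔE = 13.60 × (1/1² − 1/5²) = 13.60 × 0.9600 = 13.06 eV.
λ = hc/ΔE = 1240 / 13.06 = 94.98 nm.

94.98 nm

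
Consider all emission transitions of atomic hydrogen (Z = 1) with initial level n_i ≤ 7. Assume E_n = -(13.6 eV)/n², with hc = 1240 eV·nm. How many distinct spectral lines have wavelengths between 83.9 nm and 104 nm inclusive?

Enumerate all n_i → n_f pairs with 1 ≤ n_f < n_i ≤ 7 and compute λ = 1240 / [13.6·1·(1/n_f² − 1/n_i²)].
Lines falling in [83.9, 104] nm: 7→1 (93.08 nm), 6→1 (93.78 nm), 5→1 (94.98 nm), 4→1 (97.25 nm), 3→1 (102.6 nm).

5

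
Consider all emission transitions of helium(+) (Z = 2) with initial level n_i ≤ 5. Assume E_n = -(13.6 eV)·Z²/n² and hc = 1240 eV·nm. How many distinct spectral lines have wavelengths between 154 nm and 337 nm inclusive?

Enumerate all n_i → n_f pairs with 1 ≤ n_f < n_i ≤ 5 and compute λ = 1240 / [13.6·4·(1/n_f² − 1/n_i²)].
Lines falling in [154, 337] nm: 3→2 (164.1 nm), 5→3 (320.5 nm).

2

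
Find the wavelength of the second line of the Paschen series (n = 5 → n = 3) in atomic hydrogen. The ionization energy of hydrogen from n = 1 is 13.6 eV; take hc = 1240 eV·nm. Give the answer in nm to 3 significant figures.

1280 nm

The Paschen series terminates on n_f = 3; the second line has n_i = 3+2 = 5.
ΔE = 13.60 × (1/3² − 1/5²) = 0.9671 eV.
λ = 1240 / 0.9671 = 1280 nm.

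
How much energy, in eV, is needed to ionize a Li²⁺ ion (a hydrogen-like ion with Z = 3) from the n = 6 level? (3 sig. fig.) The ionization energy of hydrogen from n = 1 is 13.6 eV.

E_n = −13.6 Z²/n² = −122.4/n² eV for Z = 3.
E_6 = −122.4/36 = −3.40 eV, so ionization (to E = 0) requires 3.40 eV.

3.40 eV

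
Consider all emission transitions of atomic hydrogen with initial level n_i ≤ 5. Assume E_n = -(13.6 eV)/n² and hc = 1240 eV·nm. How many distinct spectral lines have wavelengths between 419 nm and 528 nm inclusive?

Enumerate all n_i → n_f pairs with 1 ≤ n_f < n_i ≤ 5 and compute λ = 1240 / [13.6·1·(1/n_f² − 1/n_i²)].
Lines falling in [419, 528] nm: 5→2 (434.2 nm), 4→2 (486.3 nm).

2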